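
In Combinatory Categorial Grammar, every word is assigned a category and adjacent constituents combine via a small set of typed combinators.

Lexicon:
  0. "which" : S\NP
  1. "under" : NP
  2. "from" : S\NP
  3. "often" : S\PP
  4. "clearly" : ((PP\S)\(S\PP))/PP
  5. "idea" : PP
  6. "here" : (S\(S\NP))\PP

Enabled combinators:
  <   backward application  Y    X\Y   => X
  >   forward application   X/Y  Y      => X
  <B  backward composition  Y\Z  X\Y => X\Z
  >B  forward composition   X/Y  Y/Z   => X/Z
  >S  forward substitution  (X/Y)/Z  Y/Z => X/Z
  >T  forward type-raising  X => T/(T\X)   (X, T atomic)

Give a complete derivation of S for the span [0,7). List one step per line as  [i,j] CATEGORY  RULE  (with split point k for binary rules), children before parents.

[0,1] S\NP  lex  "which"
[1,2] NP  lex  "under"
[1,2] S/(S\NP)  >T
[2,3] S\NP  lex  "from"
[1,3] S  >  k=2
[3,4] S\PP  lex  "often"
[4,5] ((PP\S)\(S\PP))/PP  lex  "clearly"
[5,6] PP  lex  "idea"
[4,6] (PP\S)\(S\PP)  >  k=5
[3,6] PP\S  <  k=4
[1,6] PP  <  k=3
[6,7] (S\(S\NP))\PP  lex  "here"
[1,7] S\(S\NP)  <  k=6
[0,7] S  <  k=1

[0,7] S   <
  [0,1] "which" : S\NP
  [1,7] S\(S\NP)   <
    [1,6] PP   <
      [1,3] S   >
        [1,2] S/(S\NP)   >T
          [1,2] "under" : NP
        [2,3] "from" : S\NP
      [3,6] PP\S   <
        [3,4] "often" : S\PP
        [4,6] (PP\S)\(S\PP)   >
          [4,5] "clearly" : ((PP\S)\(S\PP))/PP
          [5,6] "idea" : PP
    [6,7] "here" : (S\(S\NP))\PP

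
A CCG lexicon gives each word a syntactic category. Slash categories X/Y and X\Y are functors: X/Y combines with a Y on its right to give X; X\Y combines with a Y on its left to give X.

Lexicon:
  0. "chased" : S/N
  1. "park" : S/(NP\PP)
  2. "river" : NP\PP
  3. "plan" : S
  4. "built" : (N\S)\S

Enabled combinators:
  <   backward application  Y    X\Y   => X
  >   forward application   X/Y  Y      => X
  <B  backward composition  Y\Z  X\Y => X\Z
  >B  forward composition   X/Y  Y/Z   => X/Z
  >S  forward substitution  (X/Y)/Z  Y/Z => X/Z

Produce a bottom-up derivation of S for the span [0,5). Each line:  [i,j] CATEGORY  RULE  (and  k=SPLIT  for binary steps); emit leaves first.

[0,5] S   >
  [0,1] "chased" : S/N
  [1,5] N   <
    [1,3] S   >
      [1,2] "park" : S/(NP\PP)
      [2,3] "river" : NP\PP
    [3,5] N\S   <
      [3,4] "plan" : S
      [4,5] "built" : (N\S)\S

[0,1] S/N  lex  "chased"
[1,2] S/(NP\PP)  lex  "park"
[2,3] NP\PP  lex  "river"
[1,3] S  >  k=2
[3,4] S  lex  "plan"
[4,5] (N\S)\S  lex  "built"
[3,5] N\S  <  k=4
[1,5] N  <  k=3
[0,5] S  >  k=1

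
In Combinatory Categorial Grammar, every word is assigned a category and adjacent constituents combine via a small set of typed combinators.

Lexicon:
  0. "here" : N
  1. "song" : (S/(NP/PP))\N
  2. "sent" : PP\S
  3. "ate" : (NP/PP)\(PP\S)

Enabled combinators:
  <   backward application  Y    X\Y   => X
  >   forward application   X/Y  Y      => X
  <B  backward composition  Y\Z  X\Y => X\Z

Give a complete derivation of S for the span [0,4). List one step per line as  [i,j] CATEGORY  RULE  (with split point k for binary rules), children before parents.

[0,4] S   >
  [0,2] S/(NP/PP)   <
    [0,1] "here" : N
    [1,2] "song" : (S/(NP/PP))\N
  [2,4] NP/PP   <
    [2,3] "sent" : PP\S
    [3,4] "ate" : (NP/PP)\(PP\S)

[0,1] N  lex  "here"
[1,2] (S/(NP/PP))\N  lex  "song"
[0,2] S/(NP/PP)  <  k=1
[2,3] PP\S  lex  "sent"
[3,4] (NP/PP)\(PP\S)  lex  "ate"
[2,4] NP/PP  <  k=3
[0,4] S  >  k=2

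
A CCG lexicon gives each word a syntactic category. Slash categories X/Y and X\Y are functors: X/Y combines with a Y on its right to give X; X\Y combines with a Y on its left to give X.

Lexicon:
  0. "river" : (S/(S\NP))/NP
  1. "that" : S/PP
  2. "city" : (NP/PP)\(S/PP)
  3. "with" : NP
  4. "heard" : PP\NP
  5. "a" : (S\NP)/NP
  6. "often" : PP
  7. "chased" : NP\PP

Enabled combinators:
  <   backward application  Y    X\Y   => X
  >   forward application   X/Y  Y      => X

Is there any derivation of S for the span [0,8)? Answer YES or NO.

YES

[0,8] S   >
  [0,5] S/(S\NP)   >
    [0,1] "river" : (S/(S\NP))/NP
    [1,5] NP   >
      [1,3] NP/PP   <
        [1,2] "that" : S/PP
        [2,3] "city" : (NP/PP)\(S/PP)
      [3,5] PP   <
        [3,4] "with" : NP
        [4,5] "heard" : PP\NP
  [5,8] S\NP   >
    [5,6] "a" : (S\NP)/NP
    [6,8] NP   <
      [6,7] "often" : PP
      [7,8] "chased" : NP\PP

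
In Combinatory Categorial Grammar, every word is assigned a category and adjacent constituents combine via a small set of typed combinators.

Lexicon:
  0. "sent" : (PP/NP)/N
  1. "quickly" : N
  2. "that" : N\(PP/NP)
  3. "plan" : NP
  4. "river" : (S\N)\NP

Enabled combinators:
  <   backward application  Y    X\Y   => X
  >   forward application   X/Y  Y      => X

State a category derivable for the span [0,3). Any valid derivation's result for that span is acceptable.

N

[0,5] S   <
  [0,3] N   <
    [0,2] PP/NP   >
      [0,1] "sent" : (PP/NP)/N
      [1,2] "quickly" : N
    [2,3] "that" : N\(PP/NP)
  [3,5] S\N   <
    [3,4] "plan" : NP
    [4,5] "river" : (S\N)\NP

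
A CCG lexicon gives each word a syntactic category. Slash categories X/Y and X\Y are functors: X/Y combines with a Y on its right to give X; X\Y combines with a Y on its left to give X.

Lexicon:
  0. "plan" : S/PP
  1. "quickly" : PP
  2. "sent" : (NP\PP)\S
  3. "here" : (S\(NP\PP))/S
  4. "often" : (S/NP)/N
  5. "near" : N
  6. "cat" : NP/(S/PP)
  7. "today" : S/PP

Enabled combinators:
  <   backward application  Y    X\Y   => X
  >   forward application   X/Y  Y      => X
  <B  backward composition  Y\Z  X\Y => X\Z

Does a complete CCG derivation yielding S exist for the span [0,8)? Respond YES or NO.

[0,8] S   <
  [0,3] NP\PP   <
    [0,2] S   >
      [0,1] "plan" : S/PP
      [1,2] "quickly" : PP
    [2,3] "sent" : (NP\PP)\S
  [3,8] S\(NP\PP)   >
    [3,4] "here" : (S\(NP\PP))/S
    [4,8] S   >
      [4,6] S/NP   >
        [4,5] "often" : (S/NP)/N
        [5,6] "near" : N
      [6,8] NP   >
        [6,7] "cat" : NP/(S/PP)
        [7,8] "today" : S/PP

YES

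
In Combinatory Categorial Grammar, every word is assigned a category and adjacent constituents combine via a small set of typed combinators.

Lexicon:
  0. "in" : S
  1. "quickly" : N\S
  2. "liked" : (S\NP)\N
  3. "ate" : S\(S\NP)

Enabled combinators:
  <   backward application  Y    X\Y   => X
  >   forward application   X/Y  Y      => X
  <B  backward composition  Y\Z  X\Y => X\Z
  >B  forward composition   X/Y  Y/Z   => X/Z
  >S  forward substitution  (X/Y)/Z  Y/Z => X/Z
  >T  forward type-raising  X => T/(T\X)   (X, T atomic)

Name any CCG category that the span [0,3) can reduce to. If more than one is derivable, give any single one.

[0,4] S   <
  [0,3] S\NP   <
    [0,2] N   >
      [0,1] N/(N\S)   >T
        [0,1] "in" : S
      [1,2] "quickly" : N\S
    [2,3] "liked" : (S\NP)\N
  [3,4] "ate" : S\(S\NP)

S\NP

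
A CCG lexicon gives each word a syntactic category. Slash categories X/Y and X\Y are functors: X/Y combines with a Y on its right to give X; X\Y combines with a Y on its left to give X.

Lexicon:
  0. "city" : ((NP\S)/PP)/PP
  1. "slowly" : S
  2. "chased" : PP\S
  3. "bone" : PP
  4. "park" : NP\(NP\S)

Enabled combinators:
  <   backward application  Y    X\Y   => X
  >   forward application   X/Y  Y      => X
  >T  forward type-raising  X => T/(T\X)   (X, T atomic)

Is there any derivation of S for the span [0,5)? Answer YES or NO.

NO

((NP\S)/PP)/PP S PP\S PP NP\(NP\S)
CKY chart[0,5] = {N/(N\NP), NP, NP/(NP\NP), PP/(PP\NP), S/(S\NP)}; S ∉ chart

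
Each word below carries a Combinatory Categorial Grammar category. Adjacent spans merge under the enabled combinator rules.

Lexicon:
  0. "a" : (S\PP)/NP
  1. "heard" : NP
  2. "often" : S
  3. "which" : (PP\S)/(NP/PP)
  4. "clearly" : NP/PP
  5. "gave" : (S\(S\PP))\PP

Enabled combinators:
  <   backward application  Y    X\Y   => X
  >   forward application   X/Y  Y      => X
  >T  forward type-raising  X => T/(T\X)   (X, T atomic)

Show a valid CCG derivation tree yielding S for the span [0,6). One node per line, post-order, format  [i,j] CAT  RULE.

[0,1] (S\PP)/NP  lex  "a"
[1,2] NP  lex  "heard"
[0,2] S\PP  >  k=1
[2,3] S  lex  "often"
[3,4] (PP\S)/(NP/PP)  lex  "which"
[4,5] NP/PP  lex  "clearly"
[3,5] PP\S  >  k=4
[2,5] PP  <  k=3
[5,6] (S\(S\PP))\PP  lex  "gave"
[2,6] S\(S\PP)  <  k=5
[0,6] S  <  k=2

[0,6] S   <
  [0,2] S\PP   >
    [0,1] "a" : (S\PP)/NP
    [1,2] "heard" : NP
  [2,6] S\(S\PP)   <
    [2,5] PP   <
      [2,3] "often" : S
      [3,5] PP\S   >
        [3,4] "which" : (PP\S)/(NP/PP)
        [4,5] "clearly" : NP/PP
    [5,6] "gave" : (S\(S\PP))\PP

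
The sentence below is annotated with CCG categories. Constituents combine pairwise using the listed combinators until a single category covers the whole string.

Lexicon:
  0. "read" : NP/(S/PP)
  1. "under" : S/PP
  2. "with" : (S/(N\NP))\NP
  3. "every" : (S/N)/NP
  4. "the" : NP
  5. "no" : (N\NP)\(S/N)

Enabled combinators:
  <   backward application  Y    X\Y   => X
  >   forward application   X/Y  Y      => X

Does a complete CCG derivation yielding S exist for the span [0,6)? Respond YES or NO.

[0,6] S   >
  [0,3] S/(N\NP)   <
    [0,2] NP   >
      [0,1] "read" : NP/(S/PP)
      [1,2] "under" : S/PP
    [2,3] "with" : (S/(N\NP))\NP
  [3,6] N\NP   <
    [3,5] S/N   >
      [3,4] "every" : (S/N)/NP
      [4,5] "the" : NP
    [5,6] "no" : (N\NP)\(S/N)

YES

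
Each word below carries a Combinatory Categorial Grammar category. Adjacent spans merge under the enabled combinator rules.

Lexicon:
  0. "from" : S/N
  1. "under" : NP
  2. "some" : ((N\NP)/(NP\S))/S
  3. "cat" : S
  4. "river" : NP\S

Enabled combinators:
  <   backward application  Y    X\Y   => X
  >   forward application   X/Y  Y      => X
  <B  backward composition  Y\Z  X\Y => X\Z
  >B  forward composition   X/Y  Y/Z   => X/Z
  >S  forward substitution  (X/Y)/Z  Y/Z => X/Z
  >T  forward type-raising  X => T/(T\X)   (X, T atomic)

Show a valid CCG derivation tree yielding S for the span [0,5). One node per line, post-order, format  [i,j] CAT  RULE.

[0,1] S/N  lex  "from"
[1,2] NP  lex  "under"
[1,2] N/(N\NP)  >T
[2,3] ((N\NP)/(NP\S))/S  lex  "some"
[3,4] S  lex  "cat"
[2,4] (N\NP)/(NP\S)  >  k=3
[4,5] NP\S  lex  "river"
[2,5] N\NP  >  k=4
[1,5] N  >  k=2
[0,5] S  >  k=1

[0,5] S   >
  [0,1] "from" : S/N
  [1,5] N   >
    [1,2] N/(N\NP)   >T
      [1,2] "under" : NP
    [2,5] N\NP   >
      [2,4] (N\NP)/(NP\S)   >
        [2,3] "some" : ((N\NP)/(NP\S))/S
        [3,4] "cat" : S
      [4,5] "river" : NP\S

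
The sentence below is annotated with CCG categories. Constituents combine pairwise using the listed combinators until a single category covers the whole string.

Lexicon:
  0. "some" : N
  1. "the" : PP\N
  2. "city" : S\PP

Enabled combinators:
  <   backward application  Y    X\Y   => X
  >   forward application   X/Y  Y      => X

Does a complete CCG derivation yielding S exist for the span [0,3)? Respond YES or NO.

YES

[0,3] S   <
  [0,2] PP   <
    [0,1] "some" : N
    [1,2] "the" : PP\N
  [2,3] "city" : S\PP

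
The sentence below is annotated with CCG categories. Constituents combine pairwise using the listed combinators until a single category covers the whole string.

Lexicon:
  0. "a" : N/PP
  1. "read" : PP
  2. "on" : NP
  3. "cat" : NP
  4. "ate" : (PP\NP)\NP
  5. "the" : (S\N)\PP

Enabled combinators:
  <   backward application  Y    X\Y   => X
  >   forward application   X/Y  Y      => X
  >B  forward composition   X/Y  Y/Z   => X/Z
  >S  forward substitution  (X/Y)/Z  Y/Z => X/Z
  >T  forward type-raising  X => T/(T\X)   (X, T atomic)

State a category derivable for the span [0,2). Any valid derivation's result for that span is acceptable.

[0,6] S   <
  [0,2] N   >
    [0,1] "a" : N/PP
    [1,2] "read" : PP
  [2,6] S\N   <
    [2,5] PP   >
      [2,3] PP/(PP\NP)   >T
        [2,3] "on" : NP
      [3,5] PP\NP   <
        [3,4] "cat" : NP
        [4,5] "ate" : (PP\NP)\NP
    [5,6] "the" : (S\N)\PP

N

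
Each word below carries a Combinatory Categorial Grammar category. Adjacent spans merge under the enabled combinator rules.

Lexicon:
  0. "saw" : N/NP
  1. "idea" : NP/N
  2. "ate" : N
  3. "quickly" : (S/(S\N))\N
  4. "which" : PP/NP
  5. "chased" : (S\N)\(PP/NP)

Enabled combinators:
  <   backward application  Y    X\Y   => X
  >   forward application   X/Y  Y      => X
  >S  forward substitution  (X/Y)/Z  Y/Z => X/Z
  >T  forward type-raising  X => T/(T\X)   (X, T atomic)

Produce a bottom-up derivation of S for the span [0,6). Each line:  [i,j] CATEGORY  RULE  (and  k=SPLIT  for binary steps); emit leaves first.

[0,1] N/NP  lex  "saw"
[1,2] NP/N  lex  "idea"
[2,3] N  lex  "ate"
[1,3] NP  >  k=2
[0,3] N  >  k=1
[3,4] (S/(S\N))\N  lex  "quickly"
[0,4] S/(S\N)  <  k=3
[4,5] PP/NP  lex  "which"
[5,6] (S\N)\(PP/NP)  lex  "chased"
[4,6] S\N  <  k=5
[0,6] S  >  k=4

[0,6] S   >
  [0,4] S/(S\N)   <
    [0,3] N   >
      [0,1] "saw" : N/NP
      [1,3] NP   >
        [1,2] "idea" : NP/N
        [2,3] "ate" : N
    [3,4] "quickly" : (S/(S\N))\N
  [4,6] S\N   <
    [4,5] "which" : PP/NP
    [5,6] "chased" : (S\N)\(PP/NP)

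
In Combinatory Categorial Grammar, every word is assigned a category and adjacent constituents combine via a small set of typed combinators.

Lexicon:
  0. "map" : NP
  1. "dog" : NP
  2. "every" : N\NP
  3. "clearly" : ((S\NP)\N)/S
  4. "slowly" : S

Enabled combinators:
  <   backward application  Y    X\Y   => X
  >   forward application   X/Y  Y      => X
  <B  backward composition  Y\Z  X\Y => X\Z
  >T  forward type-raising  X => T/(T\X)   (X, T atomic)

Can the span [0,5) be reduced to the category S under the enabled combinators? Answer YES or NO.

[0,5] S   <
  [0,1] "map" : NP
  [1,5] S\NP   <
    [1,3] N   <
      [1,2] "dog" : NP
      [2,3] "every" : N\NP
    [3,5] (S\NP)\N   >
      [3,4] "clearly" : ((S\NP)\N)/S
      [4,5] "slowly" : S

YES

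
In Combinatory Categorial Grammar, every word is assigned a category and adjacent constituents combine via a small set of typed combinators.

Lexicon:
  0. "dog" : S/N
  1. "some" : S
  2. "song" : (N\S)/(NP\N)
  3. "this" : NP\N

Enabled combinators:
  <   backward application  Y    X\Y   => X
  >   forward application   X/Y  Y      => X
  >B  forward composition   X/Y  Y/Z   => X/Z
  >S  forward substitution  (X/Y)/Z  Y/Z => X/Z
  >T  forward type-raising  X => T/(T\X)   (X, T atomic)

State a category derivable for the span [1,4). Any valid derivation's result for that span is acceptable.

N

[0,4] S   >
  [0,1] "dog" : S/N
  [1,4] N   <
    [1,2] "some" : S
    [2,4] N\S   >
      [2,3] "song" : (N\S)/(NP\N)
      [3,4] "this" : NP\N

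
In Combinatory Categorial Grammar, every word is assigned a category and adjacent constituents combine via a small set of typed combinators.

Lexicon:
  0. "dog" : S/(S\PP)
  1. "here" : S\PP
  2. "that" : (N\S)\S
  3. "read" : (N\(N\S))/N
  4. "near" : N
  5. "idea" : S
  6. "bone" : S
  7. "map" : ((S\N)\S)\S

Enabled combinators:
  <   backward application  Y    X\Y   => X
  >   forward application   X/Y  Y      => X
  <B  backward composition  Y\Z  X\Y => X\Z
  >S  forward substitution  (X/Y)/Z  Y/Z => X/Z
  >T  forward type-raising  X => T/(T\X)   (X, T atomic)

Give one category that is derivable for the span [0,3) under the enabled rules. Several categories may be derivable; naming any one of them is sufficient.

N\S

[0,8] S   <
  [0,5] N   <
    [0,3] N\S   <
      [0,2] S   >
        [0,1] "dog" : S/(S\PP)
        [1,2] "here" : S\PP
      [2,3] "that" : (N\S)\S
    [3,5] N\(N\S)   >
      [3,4] "read" : (N\(N\S))/N
      [4,5] "near" : N
  [5,8] S\N   <
    [5,6] "idea" : S
    [6,8] (S\N)\S   <
      [6,7] "bone" : S
      [7,8] "map" : ((S\N)\S)\S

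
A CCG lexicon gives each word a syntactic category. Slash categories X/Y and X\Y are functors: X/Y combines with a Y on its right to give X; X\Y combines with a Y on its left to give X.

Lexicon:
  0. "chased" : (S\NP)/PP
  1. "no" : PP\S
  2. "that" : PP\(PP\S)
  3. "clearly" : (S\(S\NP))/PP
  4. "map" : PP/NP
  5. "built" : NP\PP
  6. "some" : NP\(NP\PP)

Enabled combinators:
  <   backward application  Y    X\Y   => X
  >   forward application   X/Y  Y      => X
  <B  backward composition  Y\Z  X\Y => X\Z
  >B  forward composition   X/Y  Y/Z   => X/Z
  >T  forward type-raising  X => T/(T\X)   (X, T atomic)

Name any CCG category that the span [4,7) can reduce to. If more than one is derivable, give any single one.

PP

[0,7] S   <
  [0,3] S\NP   >
    [0,1] "chased" : (S\NP)/PP
    [1,3] PP   <
      [1,2] "no" : PP\S
      [2,3] "that" : PP\(PP\S)
  [3,7] S\(S\NP)   >
    [3,4] "clearly" : (S\(S\NP))/PP
    [4,7] PP   >
      [4,5] "map" : PP/NP
      [5,7] NP   <
        [5,6] "built" : NP\PP
        [6,7] "some" : NP\(NP\PP)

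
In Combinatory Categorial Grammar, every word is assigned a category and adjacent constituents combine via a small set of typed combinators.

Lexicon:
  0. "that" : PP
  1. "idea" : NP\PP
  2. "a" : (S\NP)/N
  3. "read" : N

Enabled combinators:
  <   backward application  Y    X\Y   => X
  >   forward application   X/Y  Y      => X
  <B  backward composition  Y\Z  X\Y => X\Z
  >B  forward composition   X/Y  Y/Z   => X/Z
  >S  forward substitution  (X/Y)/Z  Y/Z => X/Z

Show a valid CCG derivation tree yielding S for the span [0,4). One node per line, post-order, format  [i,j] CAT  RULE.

[0,4] S   <
  [0,1] "that" : PP
  [1,4] S\PP   <B
    [1,2] "idea" : NP\PP
    [2,4] S\NP   >
      [2,3] "a" : (S\NP)/N
      [3,4] "read" : N

[0,1] PP  lex  "that"
[1,2] NP\PP  lex  "idea"
[2,3] (S\NP)/N  lex  "a"
[3,4] N  lex  "read"
[2,4] S\NP  >  k=3
[1,4] S\PP  <B  k=2
[0,4] S  <  k=1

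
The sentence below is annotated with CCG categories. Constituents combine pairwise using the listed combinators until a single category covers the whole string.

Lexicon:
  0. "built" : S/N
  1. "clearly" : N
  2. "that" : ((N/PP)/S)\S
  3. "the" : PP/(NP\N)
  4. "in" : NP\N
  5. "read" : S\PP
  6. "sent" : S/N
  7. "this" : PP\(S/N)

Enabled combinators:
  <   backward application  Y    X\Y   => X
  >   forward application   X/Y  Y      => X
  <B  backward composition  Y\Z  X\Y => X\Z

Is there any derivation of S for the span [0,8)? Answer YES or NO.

NO

S/N N ((N/PP)/S)\S PP/(NP\N) NP\N S\PP S/N PP\(S/N)
CKY chart[0,8] = {N}; S ∉ chart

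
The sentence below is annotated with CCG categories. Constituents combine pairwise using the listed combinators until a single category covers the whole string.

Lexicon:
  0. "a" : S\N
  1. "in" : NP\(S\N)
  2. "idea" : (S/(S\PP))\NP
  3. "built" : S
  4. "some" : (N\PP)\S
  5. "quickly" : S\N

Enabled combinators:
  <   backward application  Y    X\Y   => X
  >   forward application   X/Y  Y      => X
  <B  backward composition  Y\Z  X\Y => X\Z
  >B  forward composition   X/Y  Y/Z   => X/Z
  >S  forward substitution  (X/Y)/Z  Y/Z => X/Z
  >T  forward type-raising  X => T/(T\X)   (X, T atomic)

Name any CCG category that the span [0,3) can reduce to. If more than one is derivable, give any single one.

[0,6] S   >
  [0,3] S/(S\PP)   <
    [0,2] NP   <
      [0,1] "a" : S\N
      [1,2] "in" : NP\(S\N)
    [2,3] "idea" : (S/(S\PP))\NP
  [3,6] S\PP   <B
    [3,5] N\PP   <
      [3,4] "built" : S
      [4,5] "some" : (N\PP)\S
    [5,6] "quickly" : S\N

S/(S\PP)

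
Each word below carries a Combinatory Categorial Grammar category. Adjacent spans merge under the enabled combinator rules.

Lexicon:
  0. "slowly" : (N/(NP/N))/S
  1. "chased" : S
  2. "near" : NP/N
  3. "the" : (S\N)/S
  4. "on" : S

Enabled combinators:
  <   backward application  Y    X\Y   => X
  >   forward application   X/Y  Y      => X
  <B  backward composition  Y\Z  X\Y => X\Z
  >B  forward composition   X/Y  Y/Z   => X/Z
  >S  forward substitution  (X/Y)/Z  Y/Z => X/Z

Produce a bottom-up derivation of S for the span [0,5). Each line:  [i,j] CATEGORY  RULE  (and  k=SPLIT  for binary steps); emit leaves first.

[0,1] (N/(NP/N))/S  lex  "slowly"
[1,2] S  lex  "chased"
[0,2] N/(NP/N)  >  k=1
[2,3] NP/N  lex  "near"
[0,3] N  >  k=2
[3,4] (S\N)/S  lex  "the"
[4,5] S  lex  "on"
[3,5] S\N  >  k=4
[0,5] S  <  k=3

[0,5] S   <
  [0,3] N   >
    [0,2] N/(NP/N)   >
      [0,1] "slowly" : (N/(NP/N))/S
      [1,2] "chased" : S
    [2,3] "near" : NP/N
  [3,5] S\N   >
    [3,4] "the" : (S\N)/S
    [4,5] "on" : S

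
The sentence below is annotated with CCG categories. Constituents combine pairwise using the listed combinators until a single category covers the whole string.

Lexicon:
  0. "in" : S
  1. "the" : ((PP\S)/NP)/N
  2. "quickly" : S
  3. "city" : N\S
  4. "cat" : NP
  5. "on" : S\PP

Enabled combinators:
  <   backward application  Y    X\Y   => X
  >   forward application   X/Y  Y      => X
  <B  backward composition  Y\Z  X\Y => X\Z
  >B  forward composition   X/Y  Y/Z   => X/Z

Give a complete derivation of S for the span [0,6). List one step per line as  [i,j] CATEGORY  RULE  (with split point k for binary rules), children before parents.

[0,6] S   <
  [0,5] PP   <
    [0,1] "in" : S
    [1,5] PP\S   >
      [1,4] (PP\S)/NP   >
        [1,2] "the" : ((PP\S)/NP)/N
        [2,4] N   <
          [2,3] "quickly" : S
          [3,4] "city" : N\S
      [4,5] "cat" : NP
  [5,6] "on" : S\PP

[0,1] S  lex  "in"
[1,2] ((PP\S)/NP)/N  lex  "the"
[2,3] S  lex  "quickly"
[3,4] N\S  lex  "city"
[2,4] N  <  k=3
[1,4] (PP\S)/NP  >  k=2
[4,5] NP  lex  "cat"
[1,5] PP\S  >  k=4
[0,5] PP  <  k=1
[5,6] S\PP  lex  "on"
[0,6] S  <  k=5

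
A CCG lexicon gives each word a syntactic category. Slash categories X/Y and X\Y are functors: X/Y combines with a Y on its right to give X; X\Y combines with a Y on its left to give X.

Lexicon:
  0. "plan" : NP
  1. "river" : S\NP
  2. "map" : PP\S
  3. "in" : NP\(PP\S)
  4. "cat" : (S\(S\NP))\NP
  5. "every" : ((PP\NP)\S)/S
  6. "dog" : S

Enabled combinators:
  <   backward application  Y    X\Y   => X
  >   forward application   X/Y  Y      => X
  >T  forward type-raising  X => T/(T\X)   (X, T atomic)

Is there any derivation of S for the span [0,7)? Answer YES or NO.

NO

NP S\NP PP\S NP\(PP\S) (S\(S\NP))\NP ((PP\NP)\S)/S S
CKY chart[0,7] = {N/(N\PP), NP/(NP\PP), PP, PP/(PP\PP), S/(S\PP)}; S ∉ chart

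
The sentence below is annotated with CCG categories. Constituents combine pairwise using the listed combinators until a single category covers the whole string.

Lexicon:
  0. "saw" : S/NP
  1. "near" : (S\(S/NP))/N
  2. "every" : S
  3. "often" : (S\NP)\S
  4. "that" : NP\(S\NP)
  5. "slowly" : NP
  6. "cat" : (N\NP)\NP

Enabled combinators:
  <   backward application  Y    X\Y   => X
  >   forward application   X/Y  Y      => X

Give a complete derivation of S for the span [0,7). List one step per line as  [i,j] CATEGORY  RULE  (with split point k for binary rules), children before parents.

[0,1] S/NP  lex  "saw"
[1,2] (S\(S/NP))/N  lex  "near"
[2,3] S  lex  "every"
[3,4] (S\NP)\S  lex  "often"
[2,4] S\NP  <  k=3
[4,5] NP\(S\NP)  lex  "that"
[2,5] NP  <  k=4
[5,6] NP  lex  "slowly"
[6,7] (N\NP)\NP  lex  "cat"
[5,7] N\NP  <  k=6
[2,7] N  <  k=5
[1,7] S\(S/NP)  >  k=2
[0,7] S  <  k=1

[0,7] S   <
  [0,1] "saw" : S/NP
  [1,7] S\(S/NP)   >
    [1,2] "near" : (S\(S/NP))/N
    [2,7] N   <
      [2,5] NP   <
        [2,4] S\NP   <
          [2,3] "every" : S
          [3,4] "often" : (S\NP)\S
        [4,5] "that" : NP\(S\NP)
      [5,7] N\NP   <
        [5,6] "slowly" : NP
        [6,7] "cat" : (N\NP)\NP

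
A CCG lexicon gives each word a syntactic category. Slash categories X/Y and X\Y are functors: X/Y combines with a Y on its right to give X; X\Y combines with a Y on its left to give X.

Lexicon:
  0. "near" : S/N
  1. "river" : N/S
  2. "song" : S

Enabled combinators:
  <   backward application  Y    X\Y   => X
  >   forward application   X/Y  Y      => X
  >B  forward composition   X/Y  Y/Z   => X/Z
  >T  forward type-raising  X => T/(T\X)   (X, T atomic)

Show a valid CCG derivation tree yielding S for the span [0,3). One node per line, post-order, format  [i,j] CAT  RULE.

[0,3] S   >
  [0,1] "near" : S/N
  [1,3] N   >
    [1,2] "river" : N/S
    [2,3] "song" : S

[0,1] S/N  lex  "near"
[1,2] N/S  lex  "river"
[2,3] S  lex  "song"
[1,3] N  >  k=2
[0,3] S  >  k=1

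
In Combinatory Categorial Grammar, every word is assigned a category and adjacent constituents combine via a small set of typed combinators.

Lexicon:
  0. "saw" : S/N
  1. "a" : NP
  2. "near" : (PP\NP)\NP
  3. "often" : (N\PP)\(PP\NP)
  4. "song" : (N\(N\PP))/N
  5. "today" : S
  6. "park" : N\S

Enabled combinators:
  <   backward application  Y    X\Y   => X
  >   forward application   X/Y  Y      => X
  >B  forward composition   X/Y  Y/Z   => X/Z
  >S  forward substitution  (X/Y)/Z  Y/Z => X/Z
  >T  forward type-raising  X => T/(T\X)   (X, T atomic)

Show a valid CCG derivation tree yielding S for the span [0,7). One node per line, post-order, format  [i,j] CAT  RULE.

[0,1] S/N  lex  "saw"
[1,2] NP  lex  "a"
[2,3] (PP\NP)\NP  lex  "near"
[1,3] PP\NP  <  k=2
[3,4] (N\PP)\(PP\NP)  lex  "often"
[1,4] N\PP  <  k=3
[4,5] (N\(N\PP))/N  lex  "song"
[5,6] S  lex  "today"
[6,7] N\S  lex  "park"
[5,7] N  <  k=6
[4,7] N\(N\PP)  >  k=5
[1,7] N  <  k=4
[0,7] S  >  k=1

[0,7] S   >
  [0,1] "saw" : S/N
  [1,7] N   <
    [1,4] N\PP   <
      [1,3] PP\NP   <
        [1,2] "a" : NP
        [2,3] "near" : (PP\NP)\NP
      [3,4] "often" : (N\PP)\(PP\NP)
    [4,7] N\(N\PP)   >
      [4,5] "song" : (N\(N\PP))/N
      [5,7] N   <
        [5,6] "today" : S
        [6,7] "park" : N\S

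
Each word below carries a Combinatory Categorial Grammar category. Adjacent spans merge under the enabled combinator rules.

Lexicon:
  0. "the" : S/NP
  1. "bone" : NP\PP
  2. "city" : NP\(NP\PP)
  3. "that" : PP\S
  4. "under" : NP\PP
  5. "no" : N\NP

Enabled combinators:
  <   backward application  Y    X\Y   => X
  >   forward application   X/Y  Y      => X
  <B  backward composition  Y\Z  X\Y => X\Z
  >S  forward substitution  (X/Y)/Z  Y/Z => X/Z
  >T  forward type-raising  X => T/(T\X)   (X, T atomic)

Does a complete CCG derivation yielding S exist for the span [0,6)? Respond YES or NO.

NO

S/NP NP\PP NP\(NP\PP) PP\S NP\PP N\NP
CKY chart[0,6] = {N, N/(N\N), NP/(NP\N), PP/(PP\N), S/(S\N)}; S ∉ chart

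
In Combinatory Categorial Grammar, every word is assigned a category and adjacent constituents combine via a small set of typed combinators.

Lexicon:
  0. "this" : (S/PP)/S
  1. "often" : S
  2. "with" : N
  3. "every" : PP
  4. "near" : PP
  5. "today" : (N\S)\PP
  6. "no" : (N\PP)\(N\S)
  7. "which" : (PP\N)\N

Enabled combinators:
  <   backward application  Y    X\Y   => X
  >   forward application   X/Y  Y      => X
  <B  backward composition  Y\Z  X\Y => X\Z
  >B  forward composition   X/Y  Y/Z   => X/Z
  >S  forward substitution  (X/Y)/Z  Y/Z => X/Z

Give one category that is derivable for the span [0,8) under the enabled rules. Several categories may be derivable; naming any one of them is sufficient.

[0,8] S   >
  [0,2] S/PP   >
    [0,1] "this" : (S/PP)/S
    [1,2] "often" : S
  [2,8] PP   <
    [2,3] "with" : N
    [3,8] PP\N   <
      [3,7] N   <
        [3,4] "every" : PP
        [4,7] N\PP   <
          [4,6] N\S   <
            [4,5] "near" : PP
            [5,6] "today" : (N\S)\PP
          [6,7] "no" : (N\PP)\(N\S)
      [7,8] "which" : (PP\N)\N

S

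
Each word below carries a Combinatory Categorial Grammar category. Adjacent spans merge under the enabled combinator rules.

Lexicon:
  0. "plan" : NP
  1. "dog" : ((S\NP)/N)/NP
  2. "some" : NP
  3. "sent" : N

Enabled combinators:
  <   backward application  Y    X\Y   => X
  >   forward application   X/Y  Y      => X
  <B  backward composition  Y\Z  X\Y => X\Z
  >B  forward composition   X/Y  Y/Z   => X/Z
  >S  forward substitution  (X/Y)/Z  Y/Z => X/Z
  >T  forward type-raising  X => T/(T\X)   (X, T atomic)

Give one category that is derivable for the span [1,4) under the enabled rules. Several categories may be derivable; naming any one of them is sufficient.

S\NP

[0,4] S   >
  [0,1] S/(S\NP)   >T
    [0,1] "plan" : NP
  [1,4] S\NP   >
    [1,3] (S\NP)/N   >
      [1,2] "dog" : ((S\NP)/N)/NP
      [2,3] "some" : NP
    [3,4] "sent" : N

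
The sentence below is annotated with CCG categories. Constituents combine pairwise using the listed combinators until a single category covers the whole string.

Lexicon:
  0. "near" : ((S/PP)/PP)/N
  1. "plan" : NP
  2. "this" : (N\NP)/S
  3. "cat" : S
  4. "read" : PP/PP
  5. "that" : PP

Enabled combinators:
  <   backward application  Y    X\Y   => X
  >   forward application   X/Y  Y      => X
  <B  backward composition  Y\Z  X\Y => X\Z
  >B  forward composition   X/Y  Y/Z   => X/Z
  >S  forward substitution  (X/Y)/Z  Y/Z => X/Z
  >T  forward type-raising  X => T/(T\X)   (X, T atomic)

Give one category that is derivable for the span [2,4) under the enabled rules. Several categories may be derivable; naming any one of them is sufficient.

N\NP

[0,6] S   >
  [0,5] S/PP   >S
    [0,4] (S/PP)/PP   >
      [0,1] "near" : ((S/PP)/PP)/N
      [1,4] N   <
        [1,2] "plan" : NP
        [2,4] N\NP   >
          [2,3] "this" : (N\NP)/S
          [3,4] "cat" : S
    [4,5] "read" : PP/PP
  [5,6] "that" : PP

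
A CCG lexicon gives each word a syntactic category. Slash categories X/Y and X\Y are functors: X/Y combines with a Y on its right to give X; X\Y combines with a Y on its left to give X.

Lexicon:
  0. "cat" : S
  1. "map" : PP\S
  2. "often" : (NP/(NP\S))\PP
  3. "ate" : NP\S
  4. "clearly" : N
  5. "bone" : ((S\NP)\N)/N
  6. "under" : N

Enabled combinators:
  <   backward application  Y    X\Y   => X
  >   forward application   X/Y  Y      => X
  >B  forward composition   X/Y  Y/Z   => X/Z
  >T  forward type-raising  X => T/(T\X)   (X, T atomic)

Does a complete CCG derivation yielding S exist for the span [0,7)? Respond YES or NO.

YES

[0,7] S   <
  [0,4] NP   >
    [0,3] NP/(NP\S)   <
      [0,2] PP   >
        [0,1] PP/(PP\S)   >T
          [0,1] "cat" : S
        [1,2] "map" : PP\S
      [2,3] "often" : (NP/(NP\S))\PP
    [3,4] "ate" : NP\S
  [4,7] S\NP   <
    [4,5] "clearly" : N
    [5,7] (S\NP)\N   >
      [5,6] "bone" : ((S\NP)\N)/N
      [6,7] "under" : N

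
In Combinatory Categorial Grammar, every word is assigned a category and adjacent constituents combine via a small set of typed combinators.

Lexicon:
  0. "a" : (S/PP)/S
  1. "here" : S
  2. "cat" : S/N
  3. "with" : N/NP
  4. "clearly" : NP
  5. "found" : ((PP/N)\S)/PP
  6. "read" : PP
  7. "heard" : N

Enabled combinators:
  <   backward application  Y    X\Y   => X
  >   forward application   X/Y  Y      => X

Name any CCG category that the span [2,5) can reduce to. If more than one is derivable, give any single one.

[0,8] S   >
  [0,2] S/PP   >
    [0,1] "a" : (S/PP)/S
    [1,2] "here" : S
  [2,8] PP   >
    [2,7] PP/N   <
      [2,5] S   >
        [2,3] "cat" : S/N
        [3,5] N   >
          [3,4] "with" : N/NP
          [4,5] "clearly" : NP
      [5,7] (PP/N)\S   >
        [5,6] "found" : ((PP/N)\S)/PP
        [6,7] "read" : PP
    [7,8] "heard" : N

S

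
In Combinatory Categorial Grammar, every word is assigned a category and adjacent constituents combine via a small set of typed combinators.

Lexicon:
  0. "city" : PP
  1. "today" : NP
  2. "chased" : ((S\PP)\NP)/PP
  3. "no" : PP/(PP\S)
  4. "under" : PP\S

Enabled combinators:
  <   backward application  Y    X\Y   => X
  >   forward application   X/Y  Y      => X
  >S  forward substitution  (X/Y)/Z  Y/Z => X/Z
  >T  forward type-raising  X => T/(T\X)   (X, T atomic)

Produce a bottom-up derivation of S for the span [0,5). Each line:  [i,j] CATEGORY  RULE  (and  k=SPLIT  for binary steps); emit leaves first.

[0,1] PP  lex  "city"
[1,2] NP  lex  "today"
[2,3] ((S\PP)\NP)/PP  lex  "chased"
[3,4] PP/(PP\S)  lex  "no"
[4,5] PP\S  lex  "under"
[3,5] PP  >  k=4
[2,5] (S\PP)\NP  >  k=3
[1,5] S\PP  <  k=2
[0,5] S  <  k=1

[0,5] S   <
  [0,1] "city" : PP
  [1,5] S\PP   <
    [1,2] "today" : NP
    [2,5] (S\PP)\NP   >
      [2,3] "chased" : ((S\PP)\NP)/PP
      [3,5] PP   >
        [3,4] "no" : PP/(PP\S)
        [4,5] "under" : PP\S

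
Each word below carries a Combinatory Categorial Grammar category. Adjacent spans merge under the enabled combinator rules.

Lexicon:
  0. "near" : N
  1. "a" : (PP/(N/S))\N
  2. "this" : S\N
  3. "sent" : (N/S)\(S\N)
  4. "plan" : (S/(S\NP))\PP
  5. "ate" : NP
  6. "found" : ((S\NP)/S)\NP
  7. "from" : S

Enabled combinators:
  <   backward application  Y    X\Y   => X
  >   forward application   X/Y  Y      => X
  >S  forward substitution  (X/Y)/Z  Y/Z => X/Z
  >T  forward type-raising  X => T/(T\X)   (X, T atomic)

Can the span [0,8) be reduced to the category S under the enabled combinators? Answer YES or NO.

[0,8] S   >
  [0,5] S/(S\NP)   <
    [0,4] PP   >
      [0,2] PP/(N/S)   <
        [0,1] "near" : N
        [1,2] "a" : (PP/(N/S))\N
      [2,4] N/S   <
        [2,3] "this" : S\N
        [3,4] "sent" : (N/S)\(S\N)
    [4,5] "plan" : (S/(S\NP))\PP
  [5,8] S\NP   >
    [5,7] (S\NP)/S   <
      [5,6] "ate" : NP
      [6,7] "found" : ((S\NP)/S)\NP
    [7,8] "from" : S

YES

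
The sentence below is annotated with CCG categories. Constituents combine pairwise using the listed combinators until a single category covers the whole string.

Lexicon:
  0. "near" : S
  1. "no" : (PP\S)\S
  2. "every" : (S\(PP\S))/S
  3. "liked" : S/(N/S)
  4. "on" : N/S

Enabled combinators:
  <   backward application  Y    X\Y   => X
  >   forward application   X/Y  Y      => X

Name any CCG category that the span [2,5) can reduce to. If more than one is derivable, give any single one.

S\(PP\S)

[0,5] S   <
  [0,2] PP\S   <
    [0,1] "near" : S
    [1,2] "no" : (PP\S)\S
  [2,5] S\(PP\S)   >
    [2,3] "every" : (S\(PP\S))/S
    [3,5] S   >
      [3,4] "liked" : S/(N/S)
      [4,5] "on" : N/S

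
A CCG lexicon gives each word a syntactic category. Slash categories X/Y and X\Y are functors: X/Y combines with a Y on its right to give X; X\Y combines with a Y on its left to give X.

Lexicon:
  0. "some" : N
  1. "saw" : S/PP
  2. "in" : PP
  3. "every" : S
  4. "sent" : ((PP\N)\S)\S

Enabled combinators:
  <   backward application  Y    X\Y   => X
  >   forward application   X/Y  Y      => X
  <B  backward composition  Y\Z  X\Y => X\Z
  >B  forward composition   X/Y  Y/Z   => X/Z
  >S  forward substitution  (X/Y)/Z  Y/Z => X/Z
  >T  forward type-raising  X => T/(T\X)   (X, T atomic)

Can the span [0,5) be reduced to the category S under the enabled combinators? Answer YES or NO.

NO

N S/PP PP S ((PP\N)\S)\S
CKY chart[0,5] = {N/(N\PP), NP/(NP\PP), PP, PP/(PP\PP), S/(S\PP)}; S ∉ chart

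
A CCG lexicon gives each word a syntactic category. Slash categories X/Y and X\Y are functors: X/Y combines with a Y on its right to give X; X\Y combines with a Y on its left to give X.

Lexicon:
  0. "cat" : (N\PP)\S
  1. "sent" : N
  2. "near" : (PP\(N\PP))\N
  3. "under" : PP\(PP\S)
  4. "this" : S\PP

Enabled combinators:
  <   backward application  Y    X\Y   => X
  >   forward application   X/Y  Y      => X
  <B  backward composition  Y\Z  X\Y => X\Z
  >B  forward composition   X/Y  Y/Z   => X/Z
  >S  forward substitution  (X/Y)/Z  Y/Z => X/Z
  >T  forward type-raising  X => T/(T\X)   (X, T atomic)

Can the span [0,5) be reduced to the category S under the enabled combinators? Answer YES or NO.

YES

[0,5] S   <
  [0,4] PP   <
    [0,3] PP\S   <B
      [0,1] "cat" : (N\PP)\S
      [1,3] PP\(N\PP)   <
        [1,2] "sent" : N
        [2,3] "near" : (PP\(N\PP))\N
    [3,4] "under" : PP\(PP\S)
  [4,5] "this" : S\PP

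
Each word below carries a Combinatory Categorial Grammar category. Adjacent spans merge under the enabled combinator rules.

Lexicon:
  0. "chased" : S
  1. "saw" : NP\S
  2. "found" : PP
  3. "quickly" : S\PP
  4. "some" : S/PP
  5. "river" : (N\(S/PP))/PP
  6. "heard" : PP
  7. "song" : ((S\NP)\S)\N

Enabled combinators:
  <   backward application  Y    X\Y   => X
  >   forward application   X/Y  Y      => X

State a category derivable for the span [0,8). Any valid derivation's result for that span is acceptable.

S

[0,8] S   <
  [0,2] NP   <
    [0,1] "chased" : S
    [1,2] "saw" : NP\S
  [2,8] S\NP   <
    [2,4] S   <
      [2,3] "found" : PP
      [3,4] "quickly" : S\PP
    [4,8] (S\NP)\S   <
      [4,7] N   <
        [4,5] "some" : S/PP
        [5,7] N\(S/PP)   >
          [5,6] "river" : (N\(S/PP))/PP
          [6,7] "heard" : PP
      [7,8] "song" : ((S\NP)\S)\N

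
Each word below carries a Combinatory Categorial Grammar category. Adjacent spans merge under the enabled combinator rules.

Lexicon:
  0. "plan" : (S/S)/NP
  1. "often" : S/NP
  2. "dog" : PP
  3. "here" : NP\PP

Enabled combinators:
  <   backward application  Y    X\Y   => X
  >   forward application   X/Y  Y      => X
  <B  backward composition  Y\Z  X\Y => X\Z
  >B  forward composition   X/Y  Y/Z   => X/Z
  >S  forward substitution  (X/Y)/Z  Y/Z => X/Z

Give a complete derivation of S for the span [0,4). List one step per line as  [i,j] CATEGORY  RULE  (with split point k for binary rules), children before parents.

[0,1] (S/S)/NP  lex  "plan"
[1,2] S/NP  lex  "often"
[0,2] S/NP  >S  k=1
[2,3] PP  lex  "dog"
[3,4] NP\PP  lex  "here"
[2,4] NP  <  k=3
[0,4] S  >  k=2

[0,4] S   >
  [0,2] S/NP   >S
    [0,1] "plan" : (S/S)/NP
    [1,2] "often" : S/NP
  [2,4] NP   <
    [2,3] "dog" : PP
    [3,4] "here" : NP\PP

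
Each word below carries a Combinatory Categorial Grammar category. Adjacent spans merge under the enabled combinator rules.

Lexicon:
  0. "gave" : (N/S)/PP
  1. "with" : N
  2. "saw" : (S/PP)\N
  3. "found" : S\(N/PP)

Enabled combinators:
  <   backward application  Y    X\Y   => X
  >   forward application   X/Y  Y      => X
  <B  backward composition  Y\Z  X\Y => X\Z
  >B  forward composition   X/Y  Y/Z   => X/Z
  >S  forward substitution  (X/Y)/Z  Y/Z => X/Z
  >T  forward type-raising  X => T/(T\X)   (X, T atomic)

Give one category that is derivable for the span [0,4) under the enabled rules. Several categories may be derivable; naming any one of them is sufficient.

S

[0,4] S   <
  [0,3] N/PP   >S
    [0,1] "gave" : (N/S)/PP
    [1,3] S/PP   <
      [1,2] "with" : N
      [2,3] "saw" : (S/PP)\N
  [3,4] "found" : S\(N/PP)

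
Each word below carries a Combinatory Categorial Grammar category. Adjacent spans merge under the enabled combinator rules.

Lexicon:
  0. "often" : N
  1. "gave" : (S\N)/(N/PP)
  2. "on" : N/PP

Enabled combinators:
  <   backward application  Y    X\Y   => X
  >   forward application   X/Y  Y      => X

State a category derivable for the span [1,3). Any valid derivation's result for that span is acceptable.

S\N

[0,3] S   <
  [0,1] "often" : N
  [1,3] S\N   >
    [1,2] "gave" : (S\N)/(N/PP)
    [2,3] "on" : N/PP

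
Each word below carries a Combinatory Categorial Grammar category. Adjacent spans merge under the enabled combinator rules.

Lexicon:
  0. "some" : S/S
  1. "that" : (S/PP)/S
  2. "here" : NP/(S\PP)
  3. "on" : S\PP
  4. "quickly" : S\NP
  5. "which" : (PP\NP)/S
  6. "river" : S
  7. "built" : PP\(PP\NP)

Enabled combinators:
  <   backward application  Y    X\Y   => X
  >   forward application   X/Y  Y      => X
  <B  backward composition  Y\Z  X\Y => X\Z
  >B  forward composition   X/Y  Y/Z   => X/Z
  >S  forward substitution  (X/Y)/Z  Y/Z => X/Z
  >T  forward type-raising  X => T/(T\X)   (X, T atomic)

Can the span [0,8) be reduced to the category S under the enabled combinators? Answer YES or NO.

[0,8] S   >
  [0,5] S/PP   >B
    [0,1] "some" : S/S
    [1,5] S/PP   >
      [1,2] "that" : (S/PP)/S
      [2,5] S   <
        [2,4] NP   >
          [2,3] "here" : NP/(S\PP)
          [3,4] "on" : S\PP
        [4,5] "quickly" : S\NP
  [5,8] PP   <
    [5,7] PP\NP   >
      [5,6] "which" : (PP\NP)/S
      [6,7] "river" : S
    [7,8] "built" : PP\(PP\NP)

YES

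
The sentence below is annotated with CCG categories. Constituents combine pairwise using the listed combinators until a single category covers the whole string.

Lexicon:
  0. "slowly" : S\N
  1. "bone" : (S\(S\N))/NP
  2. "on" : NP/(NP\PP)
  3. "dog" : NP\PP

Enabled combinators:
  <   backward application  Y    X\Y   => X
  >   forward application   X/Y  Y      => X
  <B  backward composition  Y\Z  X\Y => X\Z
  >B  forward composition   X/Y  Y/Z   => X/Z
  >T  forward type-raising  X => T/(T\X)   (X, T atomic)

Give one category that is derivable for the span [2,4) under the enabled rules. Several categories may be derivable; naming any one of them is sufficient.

NP

[0,4] S   <
  [0,1] "slowly" : S\N
  [1,4] S\(S\N)   >
    [1,2] "bone" : (S\(S\N))/NP
    [2,4] NP   >
      [2,3] "on" : NP/(NP\PP)
      [3,4] "dog" : NP\PP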